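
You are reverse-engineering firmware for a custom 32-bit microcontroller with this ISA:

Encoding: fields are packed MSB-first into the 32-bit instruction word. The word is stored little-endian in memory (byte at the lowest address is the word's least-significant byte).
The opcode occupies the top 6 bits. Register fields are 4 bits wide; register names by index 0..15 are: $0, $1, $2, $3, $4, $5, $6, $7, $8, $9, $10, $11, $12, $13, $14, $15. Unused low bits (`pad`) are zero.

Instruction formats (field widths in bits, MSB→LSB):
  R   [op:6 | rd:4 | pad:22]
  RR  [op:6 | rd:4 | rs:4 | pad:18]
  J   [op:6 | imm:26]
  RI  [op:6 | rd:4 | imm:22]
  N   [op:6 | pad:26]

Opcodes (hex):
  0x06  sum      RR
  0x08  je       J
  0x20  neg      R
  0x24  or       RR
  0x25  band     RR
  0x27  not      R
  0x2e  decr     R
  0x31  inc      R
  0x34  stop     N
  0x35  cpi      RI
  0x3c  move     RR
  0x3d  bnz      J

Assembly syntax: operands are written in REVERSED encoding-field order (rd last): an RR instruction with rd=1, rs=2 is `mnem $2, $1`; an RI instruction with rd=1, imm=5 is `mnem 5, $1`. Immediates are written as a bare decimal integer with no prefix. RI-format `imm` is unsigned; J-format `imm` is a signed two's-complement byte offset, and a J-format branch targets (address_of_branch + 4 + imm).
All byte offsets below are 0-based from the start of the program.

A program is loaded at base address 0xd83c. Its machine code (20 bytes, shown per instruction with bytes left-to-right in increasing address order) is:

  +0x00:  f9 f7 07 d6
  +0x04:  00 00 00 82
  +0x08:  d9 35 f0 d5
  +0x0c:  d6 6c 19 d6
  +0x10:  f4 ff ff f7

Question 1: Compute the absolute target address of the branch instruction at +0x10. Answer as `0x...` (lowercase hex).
+0x10: f4 ff ff f7 ⇒ word 0xf7fffff4 (little)
  opcode bits[31:26]=0x3d: bnz/J
  [25:0] imm=67108852 (s26→-12) = -12
  target = base 0xd83c + off 0x10 + 4 + imm -12 = 0xd844

0xd844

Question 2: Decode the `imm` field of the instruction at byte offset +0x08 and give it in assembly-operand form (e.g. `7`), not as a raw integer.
3159513

@+08  little-endian(d9 35 f0 d5) = 0xd5f035d9
  top 6b → 0x35 → cpi [RI]
  [25:22] rd=7 = $7
  [21:0] imm=3159513 = 3159513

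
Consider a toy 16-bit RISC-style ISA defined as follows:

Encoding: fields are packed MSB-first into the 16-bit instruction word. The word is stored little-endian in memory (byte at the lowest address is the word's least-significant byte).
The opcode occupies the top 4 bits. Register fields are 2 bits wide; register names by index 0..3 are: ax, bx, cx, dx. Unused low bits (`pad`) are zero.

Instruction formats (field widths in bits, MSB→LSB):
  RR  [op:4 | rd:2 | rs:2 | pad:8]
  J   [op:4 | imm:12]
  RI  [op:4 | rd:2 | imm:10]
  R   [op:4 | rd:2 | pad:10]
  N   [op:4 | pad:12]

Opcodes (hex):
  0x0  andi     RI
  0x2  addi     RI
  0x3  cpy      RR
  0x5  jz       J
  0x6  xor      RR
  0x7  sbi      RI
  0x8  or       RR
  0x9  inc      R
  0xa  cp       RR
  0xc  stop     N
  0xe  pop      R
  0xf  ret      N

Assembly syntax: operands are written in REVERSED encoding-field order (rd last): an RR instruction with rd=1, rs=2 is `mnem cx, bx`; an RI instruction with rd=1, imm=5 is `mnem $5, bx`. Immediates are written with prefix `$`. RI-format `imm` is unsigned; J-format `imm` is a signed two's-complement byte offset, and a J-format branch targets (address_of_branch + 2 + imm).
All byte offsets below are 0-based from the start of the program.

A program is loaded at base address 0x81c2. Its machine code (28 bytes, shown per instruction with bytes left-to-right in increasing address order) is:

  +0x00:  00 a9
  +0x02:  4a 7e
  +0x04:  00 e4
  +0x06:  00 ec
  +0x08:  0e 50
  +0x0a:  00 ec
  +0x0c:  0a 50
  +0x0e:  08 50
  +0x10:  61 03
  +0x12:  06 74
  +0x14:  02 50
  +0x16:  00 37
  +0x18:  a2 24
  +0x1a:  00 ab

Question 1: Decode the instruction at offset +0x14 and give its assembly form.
off 0x14: read 02 50 as little → 0x5002
  opcode bits[15:12]=0x5: jz/J
  imm@[11:0]=0x2 ⇒ $2

jz $2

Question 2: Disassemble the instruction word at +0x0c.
jz $10

@+0c  little-endian(0a 50) = 0x500a
  opcode bits[15:12]=0x5: jz/J
  [11:0] imm=10 = $10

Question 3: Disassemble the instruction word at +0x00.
cp bx, cx

off 0x00: read 00 a9 as little → 0xa900
  opcode bits[15:12]=0xa: cp/RR
  [11:10] rd=2 = cx
  [9:8] rs=1 = bx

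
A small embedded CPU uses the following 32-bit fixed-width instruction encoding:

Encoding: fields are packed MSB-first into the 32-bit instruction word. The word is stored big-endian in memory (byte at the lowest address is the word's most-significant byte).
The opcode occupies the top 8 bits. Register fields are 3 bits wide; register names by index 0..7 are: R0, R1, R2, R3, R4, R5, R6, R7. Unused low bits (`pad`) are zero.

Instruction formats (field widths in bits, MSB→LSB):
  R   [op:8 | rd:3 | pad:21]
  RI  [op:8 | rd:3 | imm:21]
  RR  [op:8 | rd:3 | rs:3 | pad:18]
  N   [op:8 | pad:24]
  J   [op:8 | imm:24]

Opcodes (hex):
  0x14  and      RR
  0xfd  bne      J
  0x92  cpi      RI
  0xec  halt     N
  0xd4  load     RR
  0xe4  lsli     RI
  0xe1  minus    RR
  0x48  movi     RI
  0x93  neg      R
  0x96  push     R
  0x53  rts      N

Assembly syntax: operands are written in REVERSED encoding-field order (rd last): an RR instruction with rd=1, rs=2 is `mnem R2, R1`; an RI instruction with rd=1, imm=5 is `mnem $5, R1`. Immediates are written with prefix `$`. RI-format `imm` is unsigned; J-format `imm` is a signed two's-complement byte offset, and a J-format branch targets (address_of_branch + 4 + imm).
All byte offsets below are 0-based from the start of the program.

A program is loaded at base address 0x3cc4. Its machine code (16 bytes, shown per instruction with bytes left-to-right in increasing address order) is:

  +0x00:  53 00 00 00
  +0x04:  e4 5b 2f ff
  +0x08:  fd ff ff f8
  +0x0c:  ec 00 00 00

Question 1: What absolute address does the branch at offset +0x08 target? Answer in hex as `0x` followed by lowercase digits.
0x3cc8

@+08  big-endian(fd ff ff f8) = 0xfdfffff8
  op=0xfdfffff8>>24=0xfd ⇒ bne (J)
  [23:0] imm=16777208 (s24→-8) = $-8
  target = base 0x3cc4 + off 0x08 + 4 + imm -8 = 0x3cc8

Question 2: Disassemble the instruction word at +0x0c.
@+0c  big-endian(ec 00 00 00) = 0xec000000
  top 8b → 0xec → halt [N]

halt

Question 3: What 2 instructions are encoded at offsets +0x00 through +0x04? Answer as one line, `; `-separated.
rts; lsli $1781759, R2

@+00  big-endian(53 00 00 00) = 0x53000000
  opcode bits[31:24]=0x53: rts/N
@+04  big-endian(e4 5b 2f ff) = 0xe45b2fff
  opcode bits[31:24]=0xe4: lsli/RI
  [23:21] rd=2 = R2
  [20:0] imm=1781759 = $1781759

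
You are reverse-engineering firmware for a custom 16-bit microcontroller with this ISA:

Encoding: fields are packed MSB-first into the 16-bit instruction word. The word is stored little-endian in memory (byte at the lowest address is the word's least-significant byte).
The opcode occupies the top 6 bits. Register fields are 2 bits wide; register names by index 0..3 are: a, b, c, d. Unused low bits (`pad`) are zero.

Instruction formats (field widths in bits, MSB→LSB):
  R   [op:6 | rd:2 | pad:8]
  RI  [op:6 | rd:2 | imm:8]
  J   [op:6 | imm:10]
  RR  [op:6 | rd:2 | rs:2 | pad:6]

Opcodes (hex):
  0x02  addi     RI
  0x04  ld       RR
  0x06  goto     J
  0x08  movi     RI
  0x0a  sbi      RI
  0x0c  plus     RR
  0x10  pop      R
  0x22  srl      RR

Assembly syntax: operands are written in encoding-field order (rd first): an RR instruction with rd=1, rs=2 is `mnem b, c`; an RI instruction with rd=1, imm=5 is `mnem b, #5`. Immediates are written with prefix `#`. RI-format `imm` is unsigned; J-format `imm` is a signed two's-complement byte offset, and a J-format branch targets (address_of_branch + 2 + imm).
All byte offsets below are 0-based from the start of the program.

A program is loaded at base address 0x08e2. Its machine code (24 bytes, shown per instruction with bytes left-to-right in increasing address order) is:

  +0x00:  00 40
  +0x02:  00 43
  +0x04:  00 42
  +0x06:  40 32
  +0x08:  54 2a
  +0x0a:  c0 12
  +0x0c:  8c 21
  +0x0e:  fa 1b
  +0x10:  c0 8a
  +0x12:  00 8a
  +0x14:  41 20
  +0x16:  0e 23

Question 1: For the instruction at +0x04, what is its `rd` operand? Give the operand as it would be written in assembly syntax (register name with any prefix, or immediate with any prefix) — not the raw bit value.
c

off 0x04: read 00 42 as little → 0x4200
  top 6b → 0x10 → pop [R]
  rd@[9:8]=0x2 ⇒ c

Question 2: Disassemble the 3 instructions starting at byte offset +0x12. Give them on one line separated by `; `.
srl c, a; movi a, #65; movi d, #14

off 0x12: read 00 8a as little → 0x8a00
  opcode bits[15:10]=0x22: srl/RR
  rd: (w>>8)&0x3=0x2 → c
  rs: (w>>6)&0x3=0x0 → a
off 0x14: read 41 20 as little → 0x2041
  opcode bits[15:10]=0x8: movi/RI
  rd: (w>>8)&0x3=0x0 → a
  imm: (w>>0)&0xff=0x41 → #65
off 0x16: read 0e 23 as little → 0x230e
  opcode bits[15:10]=0x8: movi/RI
  rd: (w>>8)&0x3=0x3 → d
  imm: (w>>0)&0xff=0xe → #14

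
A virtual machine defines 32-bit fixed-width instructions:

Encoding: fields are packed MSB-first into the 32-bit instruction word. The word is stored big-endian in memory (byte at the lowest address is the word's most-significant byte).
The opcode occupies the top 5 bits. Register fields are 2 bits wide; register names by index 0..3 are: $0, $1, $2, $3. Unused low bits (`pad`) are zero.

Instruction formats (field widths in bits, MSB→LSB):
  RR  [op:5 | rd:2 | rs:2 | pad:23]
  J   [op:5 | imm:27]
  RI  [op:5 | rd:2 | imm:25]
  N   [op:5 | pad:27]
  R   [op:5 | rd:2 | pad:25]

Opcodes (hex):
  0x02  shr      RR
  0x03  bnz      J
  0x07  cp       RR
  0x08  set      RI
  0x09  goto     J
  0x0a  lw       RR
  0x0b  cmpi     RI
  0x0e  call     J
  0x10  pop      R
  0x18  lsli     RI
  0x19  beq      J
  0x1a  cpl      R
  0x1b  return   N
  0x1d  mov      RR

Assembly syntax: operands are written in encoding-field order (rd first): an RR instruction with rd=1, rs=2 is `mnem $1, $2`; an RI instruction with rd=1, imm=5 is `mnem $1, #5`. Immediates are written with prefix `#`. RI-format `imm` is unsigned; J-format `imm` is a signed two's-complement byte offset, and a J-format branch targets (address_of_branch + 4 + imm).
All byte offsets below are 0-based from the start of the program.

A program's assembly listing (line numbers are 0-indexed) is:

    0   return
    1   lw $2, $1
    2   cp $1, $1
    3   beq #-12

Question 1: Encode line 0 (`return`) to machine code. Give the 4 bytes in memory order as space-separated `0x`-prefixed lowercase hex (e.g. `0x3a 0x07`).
0xd8 0x00 0x00 0x00

L0: return op=0x1b:5|pad=0:27 ⇒ 0xd8000000 ⇒ big d8 00 00 00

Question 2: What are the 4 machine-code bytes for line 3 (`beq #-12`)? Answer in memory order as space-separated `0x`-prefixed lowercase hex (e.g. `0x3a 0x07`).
3. beq fields op=0x19:5|imm=-12:27 → word cffffff4h → cf ff ff f4

0xcf 0xff 0xff 0xf4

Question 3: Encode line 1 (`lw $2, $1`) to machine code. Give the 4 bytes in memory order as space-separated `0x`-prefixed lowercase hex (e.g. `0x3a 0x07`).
0x54 0x80 0x00 0x00

L1: lw op=0xa:5|rd=2:2|rs=1:2|pad=0:23 ⇒ 0x54800000 ⇒ big 54 80 00 00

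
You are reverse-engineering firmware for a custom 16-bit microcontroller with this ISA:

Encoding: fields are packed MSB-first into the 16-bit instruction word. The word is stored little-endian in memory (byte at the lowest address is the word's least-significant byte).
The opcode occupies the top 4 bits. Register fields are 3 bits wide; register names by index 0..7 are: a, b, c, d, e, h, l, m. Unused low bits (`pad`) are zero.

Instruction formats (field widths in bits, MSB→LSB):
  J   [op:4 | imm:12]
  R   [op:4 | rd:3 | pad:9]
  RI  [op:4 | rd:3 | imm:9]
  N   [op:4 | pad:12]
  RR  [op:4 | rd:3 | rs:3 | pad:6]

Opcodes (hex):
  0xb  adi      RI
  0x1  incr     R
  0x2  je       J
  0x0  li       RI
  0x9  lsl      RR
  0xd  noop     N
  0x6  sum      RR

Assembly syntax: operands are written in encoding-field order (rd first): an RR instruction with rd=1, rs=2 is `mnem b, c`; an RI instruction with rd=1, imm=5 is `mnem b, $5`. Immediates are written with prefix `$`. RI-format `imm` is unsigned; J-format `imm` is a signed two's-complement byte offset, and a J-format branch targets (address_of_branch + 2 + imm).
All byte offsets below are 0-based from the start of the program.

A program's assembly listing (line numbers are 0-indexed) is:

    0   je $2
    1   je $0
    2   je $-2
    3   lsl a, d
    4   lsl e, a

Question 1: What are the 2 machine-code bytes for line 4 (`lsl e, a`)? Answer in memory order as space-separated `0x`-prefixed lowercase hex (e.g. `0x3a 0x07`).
L4: lsl op=0x9:4|rd=4:3|rs=0:3|pad=0:6 ⇒ 0x9800 ⇒ little 00 98

0x00 0x98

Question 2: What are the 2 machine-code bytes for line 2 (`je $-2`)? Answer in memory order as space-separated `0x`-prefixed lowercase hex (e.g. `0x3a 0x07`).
2. je fields op=0x2:4|imm=-2:12 → word 2ffeh → fe 2f

0xfe 0x2f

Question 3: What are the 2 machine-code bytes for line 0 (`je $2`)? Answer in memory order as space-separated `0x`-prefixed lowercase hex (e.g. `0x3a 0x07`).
line 0 (je): pack op=0x2:4|imm=2:12 = 0x2002; little→ 02 20

0x02 0x20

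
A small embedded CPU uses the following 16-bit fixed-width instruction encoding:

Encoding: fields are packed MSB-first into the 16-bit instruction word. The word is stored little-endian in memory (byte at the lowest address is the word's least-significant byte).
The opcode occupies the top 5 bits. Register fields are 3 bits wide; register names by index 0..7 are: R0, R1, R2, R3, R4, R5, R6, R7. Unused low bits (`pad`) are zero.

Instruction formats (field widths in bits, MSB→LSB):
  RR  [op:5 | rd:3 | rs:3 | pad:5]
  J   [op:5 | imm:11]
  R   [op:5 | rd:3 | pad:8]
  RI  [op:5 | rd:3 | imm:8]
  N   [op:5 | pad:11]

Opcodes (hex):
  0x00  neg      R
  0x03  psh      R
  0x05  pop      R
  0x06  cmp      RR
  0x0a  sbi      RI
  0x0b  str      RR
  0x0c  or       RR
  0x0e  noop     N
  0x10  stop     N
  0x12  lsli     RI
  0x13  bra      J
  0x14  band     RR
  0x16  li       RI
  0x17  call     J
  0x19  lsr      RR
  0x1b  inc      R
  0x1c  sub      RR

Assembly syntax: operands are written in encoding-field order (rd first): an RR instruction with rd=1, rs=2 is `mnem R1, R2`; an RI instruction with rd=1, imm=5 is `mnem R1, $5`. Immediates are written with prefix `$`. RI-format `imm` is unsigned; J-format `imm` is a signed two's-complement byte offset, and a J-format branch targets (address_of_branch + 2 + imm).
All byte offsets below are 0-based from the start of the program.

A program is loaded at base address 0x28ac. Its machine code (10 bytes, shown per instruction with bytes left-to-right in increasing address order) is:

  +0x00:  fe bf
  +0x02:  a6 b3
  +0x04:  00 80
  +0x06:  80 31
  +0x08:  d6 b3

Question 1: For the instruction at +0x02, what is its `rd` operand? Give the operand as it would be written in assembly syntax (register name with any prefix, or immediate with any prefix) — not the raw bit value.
R3

+0x02: a6 b3 ⇒ word 0xb3a6 (little)
  opcode bits[15:11]=0x16: li/RI
  [10:8] rd=3 = R3
  [7:0] imm=166 = $166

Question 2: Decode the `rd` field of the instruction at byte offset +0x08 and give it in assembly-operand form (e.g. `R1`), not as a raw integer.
R3

off 0x08: read d6 b3 as little → 0xb3d6
  opcode bits[15:11]=0x16: li/RI
  rd: (w>>8)&0x7=0x3 → R3
  imm: (w>>0)&0xff=0xd6 → $214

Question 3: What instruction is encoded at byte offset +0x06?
cmp R1, R4

[06] 80 31 → 0x3180
  top 5b → 0x6 → cmp [RR]
  rd@[10:8]=0x1 ⇒ R1
  rs@[7:5]=0x4 ⇒ R4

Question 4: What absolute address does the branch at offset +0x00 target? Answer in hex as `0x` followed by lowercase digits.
off 0x00: read fe bf as little → 0xbffe
  top 5b → 0x17 → call [J]
  imm: (w>>0)&0x7ff=0x7fe (s11→-2) → $-2
  target = base 0x28ac + off 0x00 + 2 + imm -2 = 0x28ac

0x28ac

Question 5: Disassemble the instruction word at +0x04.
stop

+0x04: 00 80 ⇒ word 0x8000 (little)
  opcode bits[15:11]=0x10: stop/N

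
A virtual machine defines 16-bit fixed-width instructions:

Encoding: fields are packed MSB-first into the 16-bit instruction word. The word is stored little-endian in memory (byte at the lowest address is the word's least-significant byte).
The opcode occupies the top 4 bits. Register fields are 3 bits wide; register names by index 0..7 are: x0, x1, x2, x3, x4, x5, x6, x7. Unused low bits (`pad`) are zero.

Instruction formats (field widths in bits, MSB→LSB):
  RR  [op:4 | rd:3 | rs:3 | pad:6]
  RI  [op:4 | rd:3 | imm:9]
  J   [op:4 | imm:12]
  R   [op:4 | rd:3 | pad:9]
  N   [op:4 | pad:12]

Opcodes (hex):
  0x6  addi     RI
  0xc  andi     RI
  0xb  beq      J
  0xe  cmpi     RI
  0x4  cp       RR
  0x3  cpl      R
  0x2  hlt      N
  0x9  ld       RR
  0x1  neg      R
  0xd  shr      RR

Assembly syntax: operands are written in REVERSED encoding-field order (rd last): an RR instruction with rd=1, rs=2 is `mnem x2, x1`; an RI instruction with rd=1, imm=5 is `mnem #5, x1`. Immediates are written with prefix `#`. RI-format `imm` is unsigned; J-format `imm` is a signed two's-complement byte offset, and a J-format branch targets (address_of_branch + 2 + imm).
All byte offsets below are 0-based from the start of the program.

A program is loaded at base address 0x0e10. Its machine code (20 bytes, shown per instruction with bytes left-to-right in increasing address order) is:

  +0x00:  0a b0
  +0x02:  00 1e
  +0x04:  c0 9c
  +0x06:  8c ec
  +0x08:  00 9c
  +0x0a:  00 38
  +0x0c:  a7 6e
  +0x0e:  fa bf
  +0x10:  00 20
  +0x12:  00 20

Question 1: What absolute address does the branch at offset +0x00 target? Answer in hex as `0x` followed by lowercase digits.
@+00  little-endian(0a b0) = 0xb00a
  opcode bits[15:12]=0xb: beq/J
  imm@[11:0]=0xa ⇒ #10
  target = base 0x0e10 + off 0x00 + 2 + imm 10 = 0x0e1c

0x0e1c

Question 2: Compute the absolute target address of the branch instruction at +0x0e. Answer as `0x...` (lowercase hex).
off 0x0e: read fa bf as little → 0xbffa
  op=0xbffa>>12=0xb ⇒ beq (J)
  imm: (w>>0)&0xfff=0xffa (s12→-6) → #-6
  target = base 0x0e10 + off 0x0e + 2 + imm -6 = 0x0e1a

0x0e1a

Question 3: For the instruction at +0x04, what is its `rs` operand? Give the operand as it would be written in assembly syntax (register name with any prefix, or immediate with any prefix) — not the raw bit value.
off 0x04: read c0 9c as little → 0x9cc0
  op=0x9cc0>>12=0x9 ⇒ ld (RR)
  rd: (w>>9)&0x7=0x6 → x6
  rs: (w>>6)&0x7=0x3 → x3

x3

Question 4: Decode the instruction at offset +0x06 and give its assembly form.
+0x06: 8c ec ⇒ word 0xec8c (little)
  opcode bits[15:12]=0xe: cmpi/RI
  rd@[11:9]=0x6 ⇒ x6
  imm@[8:0]=0x8c ⇒ #140

cmpi #140, x6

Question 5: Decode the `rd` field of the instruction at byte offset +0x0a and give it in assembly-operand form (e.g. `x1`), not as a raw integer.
x4

+0x0a: 00 38 ⇒ word 0x3800 (little)
  op=0x3800>>12=0x3 ⇒ cpl (R)
  [11:9] rd=4 = x4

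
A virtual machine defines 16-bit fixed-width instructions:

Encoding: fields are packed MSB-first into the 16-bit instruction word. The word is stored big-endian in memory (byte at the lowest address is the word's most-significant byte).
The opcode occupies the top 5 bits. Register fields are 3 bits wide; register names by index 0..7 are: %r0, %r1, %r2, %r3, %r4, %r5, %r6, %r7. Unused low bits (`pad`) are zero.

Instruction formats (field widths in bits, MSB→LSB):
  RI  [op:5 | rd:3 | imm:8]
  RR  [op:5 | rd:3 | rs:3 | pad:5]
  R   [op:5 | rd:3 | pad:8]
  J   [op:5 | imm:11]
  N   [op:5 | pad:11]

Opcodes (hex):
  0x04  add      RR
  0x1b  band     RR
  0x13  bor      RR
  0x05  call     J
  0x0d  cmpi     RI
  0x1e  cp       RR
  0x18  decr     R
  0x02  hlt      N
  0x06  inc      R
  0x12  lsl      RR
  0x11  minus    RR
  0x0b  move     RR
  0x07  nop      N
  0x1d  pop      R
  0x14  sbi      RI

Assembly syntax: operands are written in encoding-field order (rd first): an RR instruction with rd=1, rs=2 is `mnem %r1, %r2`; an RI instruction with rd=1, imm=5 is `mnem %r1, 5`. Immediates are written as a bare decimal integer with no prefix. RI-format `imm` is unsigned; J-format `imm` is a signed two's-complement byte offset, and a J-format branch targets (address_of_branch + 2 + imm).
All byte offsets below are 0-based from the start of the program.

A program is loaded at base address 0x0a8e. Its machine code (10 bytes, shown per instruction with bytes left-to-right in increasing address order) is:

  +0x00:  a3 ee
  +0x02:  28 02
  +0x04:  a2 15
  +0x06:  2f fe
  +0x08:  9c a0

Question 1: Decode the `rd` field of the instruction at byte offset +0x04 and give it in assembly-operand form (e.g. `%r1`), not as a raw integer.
[04] a2 15 → 0xa215
  top 5b → 0x14 → sbi [RI]
  rd@[10:8]=0x2 ⇒ %r2
  imm@[7:0]=0x15 ⇒ 21

%r2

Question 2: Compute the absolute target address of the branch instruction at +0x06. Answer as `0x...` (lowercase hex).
off 0x06: read 2f fe as big → 0x2ffe
  op=0x2ffe>>11=0x5 ⇒ call (J)
  [10:0] imm=2046 (s11→-2) = -2
  target = base 0x0a8e + off 0x06 + 2 + imm -2 = 0x0a94

0x0a94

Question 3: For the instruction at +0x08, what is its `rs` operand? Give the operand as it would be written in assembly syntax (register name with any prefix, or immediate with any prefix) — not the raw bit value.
+0x08: 9c a0 ⇒ word 0x9ca0 (big)
  top 5b → 0x13 → bor [RR]
  [10:8] rd=4 = %r4
  [7:5] rs=5 = %r5

%r5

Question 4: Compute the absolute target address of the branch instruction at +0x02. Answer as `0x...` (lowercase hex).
0x0a94

+0x02: 28 02 ⇒ word 0x2802 (big)
  opcode bits[15:11]=0x5: call/J
  imm@[10:0]=0x2 ⇒ 2
  target = base 0x0a8e + off 0x02 + 2 + imm 2 = 0x0a94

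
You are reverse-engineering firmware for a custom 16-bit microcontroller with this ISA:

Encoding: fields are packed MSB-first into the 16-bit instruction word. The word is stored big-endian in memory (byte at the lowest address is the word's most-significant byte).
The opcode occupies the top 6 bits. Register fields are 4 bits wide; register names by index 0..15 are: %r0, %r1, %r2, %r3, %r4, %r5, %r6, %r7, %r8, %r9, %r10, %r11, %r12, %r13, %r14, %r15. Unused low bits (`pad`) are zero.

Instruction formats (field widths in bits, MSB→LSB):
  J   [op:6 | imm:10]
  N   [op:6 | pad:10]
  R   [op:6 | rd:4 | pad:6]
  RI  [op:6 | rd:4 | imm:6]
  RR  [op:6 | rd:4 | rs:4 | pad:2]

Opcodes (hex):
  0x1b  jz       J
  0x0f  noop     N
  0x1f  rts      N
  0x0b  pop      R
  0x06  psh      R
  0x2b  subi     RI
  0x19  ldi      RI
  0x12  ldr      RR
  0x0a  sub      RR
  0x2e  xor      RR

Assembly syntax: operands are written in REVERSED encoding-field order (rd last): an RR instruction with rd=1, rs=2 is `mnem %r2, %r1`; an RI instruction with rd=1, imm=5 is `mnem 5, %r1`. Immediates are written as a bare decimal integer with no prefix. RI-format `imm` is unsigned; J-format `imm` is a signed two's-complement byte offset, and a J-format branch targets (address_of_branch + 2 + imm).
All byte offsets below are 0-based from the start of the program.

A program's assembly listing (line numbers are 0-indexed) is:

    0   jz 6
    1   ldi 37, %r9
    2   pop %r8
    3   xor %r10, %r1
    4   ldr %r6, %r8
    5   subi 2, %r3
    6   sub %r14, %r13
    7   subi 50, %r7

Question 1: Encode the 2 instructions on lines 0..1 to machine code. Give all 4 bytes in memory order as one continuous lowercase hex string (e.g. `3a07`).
line 0 (jz): pack op=0x1b:6|imm=6:10 = 0x6c06; big→ 6c 06
line 1 (ldi): pack op=0x19:6|rd=9:4|imm=37:6 = 0x6665; big→ 66 65

6c066665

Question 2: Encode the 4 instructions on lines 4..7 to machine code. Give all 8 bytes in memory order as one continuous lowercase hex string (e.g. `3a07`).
4a18acc22b78adf2

line 4 (ldr): pack op=0x12:6|rd=8:4|rs=6:4|pad=0:2 = 0x4a18; big→ 4a 18
line 5 (subi): pack op=0x2b:6|rd=3:4|imm=2:6 = 0xacc2; big→ ac c2
line 6 (sub): pack op=0xa:6|rd=13:4|rs=14:4|pad=0:2 = 0x2b78; big→ 2b 78
line 7 (subi): pack op=0x2b:6|rd=7:4|imm=50:6 = 0xadf2; big→ ad f2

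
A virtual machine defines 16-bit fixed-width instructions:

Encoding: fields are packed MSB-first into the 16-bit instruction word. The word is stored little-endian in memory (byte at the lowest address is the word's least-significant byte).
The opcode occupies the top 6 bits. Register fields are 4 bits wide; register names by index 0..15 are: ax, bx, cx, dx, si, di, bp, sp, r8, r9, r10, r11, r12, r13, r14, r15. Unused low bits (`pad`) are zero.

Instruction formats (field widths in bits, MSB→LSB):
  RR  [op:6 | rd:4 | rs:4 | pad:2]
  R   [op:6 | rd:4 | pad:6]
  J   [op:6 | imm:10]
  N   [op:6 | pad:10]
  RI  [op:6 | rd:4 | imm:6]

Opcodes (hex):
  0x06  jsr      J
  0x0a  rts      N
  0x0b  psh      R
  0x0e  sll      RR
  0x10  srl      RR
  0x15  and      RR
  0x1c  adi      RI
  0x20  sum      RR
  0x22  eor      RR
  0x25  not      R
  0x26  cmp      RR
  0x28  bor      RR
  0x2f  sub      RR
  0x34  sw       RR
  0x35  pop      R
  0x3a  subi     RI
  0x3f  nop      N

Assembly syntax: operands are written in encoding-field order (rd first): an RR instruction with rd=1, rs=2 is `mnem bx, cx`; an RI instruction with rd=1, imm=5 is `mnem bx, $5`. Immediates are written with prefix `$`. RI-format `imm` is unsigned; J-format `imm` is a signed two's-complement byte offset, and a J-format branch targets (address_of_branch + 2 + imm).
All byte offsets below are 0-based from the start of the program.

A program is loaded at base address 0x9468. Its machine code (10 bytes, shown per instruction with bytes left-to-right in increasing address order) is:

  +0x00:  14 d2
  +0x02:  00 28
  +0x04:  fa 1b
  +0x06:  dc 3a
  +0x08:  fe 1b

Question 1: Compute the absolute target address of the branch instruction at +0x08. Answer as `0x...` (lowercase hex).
0x9470

off 0x08: read fe 1b as little → 0x1bfe
  op=0x1bfe>>10=0x6 ⇒ jsr (J)
  imm@[9:0]=0x3fe (s10→-2) ⇒ $-2
  target = base 0x9468 + off 0x08 + 2 + imm -2 = 0x9470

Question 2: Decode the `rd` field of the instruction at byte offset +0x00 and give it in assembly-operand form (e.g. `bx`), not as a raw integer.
r8

[00] 14 d2 → 0xd214
  opcode bits[15:10]=0x34: sw/RR
  [9:6] rd=8 = r8
  [5:2] rs=5 = di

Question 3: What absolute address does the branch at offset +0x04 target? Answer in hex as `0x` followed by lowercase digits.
+0x04: fa 1b ⇒ word 0x1bfa (little)
  op=0x1bfa>>10=0x6 ⇒ jsr (J)
  imm@[9:0]=0x3fa (s10→-6) ⇒ $-6
  target = base 0x9468 + off 0x04 + 2 + imm -6 = 0x9468

0x9468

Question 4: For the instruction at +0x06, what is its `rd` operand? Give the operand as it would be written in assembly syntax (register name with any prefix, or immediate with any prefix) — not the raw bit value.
off 0x06: read dc 3a as little → 0x3adc
  op=0x3adc>>10=0xe ⇒ sll (RR)
  rd@[9:6]=0xb ⇒ r11
  rs@[5:2]=0x7 ⇒ sp

r11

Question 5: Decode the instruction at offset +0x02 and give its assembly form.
rts

off 0x02: read 00 28 as little → 0x2800
  op=0x2800>>10=0xa ⇒ rts (N)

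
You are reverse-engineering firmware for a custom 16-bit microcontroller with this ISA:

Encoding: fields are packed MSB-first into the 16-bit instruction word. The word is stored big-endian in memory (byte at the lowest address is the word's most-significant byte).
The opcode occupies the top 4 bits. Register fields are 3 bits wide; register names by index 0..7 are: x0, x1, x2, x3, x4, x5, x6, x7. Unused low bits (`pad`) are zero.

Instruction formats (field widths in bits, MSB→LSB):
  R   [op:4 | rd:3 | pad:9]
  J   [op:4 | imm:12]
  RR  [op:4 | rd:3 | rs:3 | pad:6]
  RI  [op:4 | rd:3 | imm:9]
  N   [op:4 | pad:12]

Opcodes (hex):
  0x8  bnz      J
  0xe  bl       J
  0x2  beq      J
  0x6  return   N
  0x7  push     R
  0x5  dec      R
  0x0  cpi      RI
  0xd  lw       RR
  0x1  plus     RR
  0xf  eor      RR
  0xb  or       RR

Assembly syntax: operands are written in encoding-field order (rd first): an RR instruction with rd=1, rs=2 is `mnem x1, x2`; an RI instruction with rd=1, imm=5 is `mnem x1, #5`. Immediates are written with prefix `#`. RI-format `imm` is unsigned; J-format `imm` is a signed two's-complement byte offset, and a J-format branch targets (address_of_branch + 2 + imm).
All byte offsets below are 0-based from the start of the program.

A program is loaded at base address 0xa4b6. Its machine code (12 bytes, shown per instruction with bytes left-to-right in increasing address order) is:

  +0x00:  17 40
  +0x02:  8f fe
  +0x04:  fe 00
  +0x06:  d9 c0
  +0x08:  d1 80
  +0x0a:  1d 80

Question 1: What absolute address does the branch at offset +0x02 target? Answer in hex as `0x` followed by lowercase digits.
+0x02: 8f fe ⇒ word 0x8ffe (big)
  top 4b → 0x8 → bnz [J]
  imm@[11:0]=0xffe (s12→-2) ⇒ #-2
  target = base 0xa4b6 + off 0x02 + 2 + imm -2 = 0xa4b8

0xa4b8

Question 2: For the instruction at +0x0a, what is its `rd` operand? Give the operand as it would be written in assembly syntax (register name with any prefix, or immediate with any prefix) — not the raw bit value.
x6

[0a] 1d 80 → 0x1d80
  top 4b → 0x1 → plus [RR]
  rd: (w>>9)&0x7=0x6 → x6
  rs: (w>>6)&0x7=0x6 → x6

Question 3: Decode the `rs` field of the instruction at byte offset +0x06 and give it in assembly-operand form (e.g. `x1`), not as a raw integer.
x7

@+06  big-endian(d9 c0) = 0xd9c0
  top 4b → 0xd → lw [RR]
  rd: (w>>9)&0x7=0x4 → x4
  rs: (w>>6)&0x7=0x7 → x7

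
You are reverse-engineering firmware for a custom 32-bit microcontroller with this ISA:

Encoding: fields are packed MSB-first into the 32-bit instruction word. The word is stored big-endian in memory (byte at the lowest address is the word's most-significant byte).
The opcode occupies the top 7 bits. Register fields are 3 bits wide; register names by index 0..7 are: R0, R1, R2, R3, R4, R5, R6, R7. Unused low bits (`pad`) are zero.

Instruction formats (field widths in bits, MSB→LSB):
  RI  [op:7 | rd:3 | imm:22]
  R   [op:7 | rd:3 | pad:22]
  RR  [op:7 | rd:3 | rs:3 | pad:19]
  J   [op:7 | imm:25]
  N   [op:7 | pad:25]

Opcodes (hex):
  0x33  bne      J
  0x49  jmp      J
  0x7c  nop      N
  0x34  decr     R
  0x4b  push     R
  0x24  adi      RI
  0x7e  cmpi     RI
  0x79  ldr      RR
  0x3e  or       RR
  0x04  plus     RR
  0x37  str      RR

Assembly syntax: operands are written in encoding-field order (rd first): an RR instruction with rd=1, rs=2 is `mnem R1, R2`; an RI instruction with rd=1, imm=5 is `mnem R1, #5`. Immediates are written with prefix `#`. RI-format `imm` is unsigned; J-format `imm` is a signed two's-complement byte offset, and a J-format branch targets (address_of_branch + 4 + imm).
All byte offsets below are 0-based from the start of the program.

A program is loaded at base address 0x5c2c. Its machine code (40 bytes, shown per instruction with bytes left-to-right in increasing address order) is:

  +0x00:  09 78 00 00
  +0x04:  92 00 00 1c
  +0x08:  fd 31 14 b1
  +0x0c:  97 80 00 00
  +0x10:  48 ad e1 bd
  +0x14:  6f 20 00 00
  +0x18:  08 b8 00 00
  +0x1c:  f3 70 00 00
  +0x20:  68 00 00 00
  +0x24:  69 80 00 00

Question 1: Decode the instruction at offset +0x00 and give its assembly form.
plus R5, R7

[00] 09 78 00 00 → 0x09780000
  op=0x09780000>>25=0x4 ⇒ plus (RR)
  [24:22] rd=5 = R5
  [21:19] rs=7 = R7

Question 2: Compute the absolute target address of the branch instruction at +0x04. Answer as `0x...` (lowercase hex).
[04] 92 00 00 1c → 0x9200001c
  op=0x9200001c>>25=0x49 ⇒ jmp (J)
  imm@[24:0]=0x1c ⇒ #28
  target = base 0x5c2c + off 0x04 + 4 + imm 28 = 0x5c50

0x5c50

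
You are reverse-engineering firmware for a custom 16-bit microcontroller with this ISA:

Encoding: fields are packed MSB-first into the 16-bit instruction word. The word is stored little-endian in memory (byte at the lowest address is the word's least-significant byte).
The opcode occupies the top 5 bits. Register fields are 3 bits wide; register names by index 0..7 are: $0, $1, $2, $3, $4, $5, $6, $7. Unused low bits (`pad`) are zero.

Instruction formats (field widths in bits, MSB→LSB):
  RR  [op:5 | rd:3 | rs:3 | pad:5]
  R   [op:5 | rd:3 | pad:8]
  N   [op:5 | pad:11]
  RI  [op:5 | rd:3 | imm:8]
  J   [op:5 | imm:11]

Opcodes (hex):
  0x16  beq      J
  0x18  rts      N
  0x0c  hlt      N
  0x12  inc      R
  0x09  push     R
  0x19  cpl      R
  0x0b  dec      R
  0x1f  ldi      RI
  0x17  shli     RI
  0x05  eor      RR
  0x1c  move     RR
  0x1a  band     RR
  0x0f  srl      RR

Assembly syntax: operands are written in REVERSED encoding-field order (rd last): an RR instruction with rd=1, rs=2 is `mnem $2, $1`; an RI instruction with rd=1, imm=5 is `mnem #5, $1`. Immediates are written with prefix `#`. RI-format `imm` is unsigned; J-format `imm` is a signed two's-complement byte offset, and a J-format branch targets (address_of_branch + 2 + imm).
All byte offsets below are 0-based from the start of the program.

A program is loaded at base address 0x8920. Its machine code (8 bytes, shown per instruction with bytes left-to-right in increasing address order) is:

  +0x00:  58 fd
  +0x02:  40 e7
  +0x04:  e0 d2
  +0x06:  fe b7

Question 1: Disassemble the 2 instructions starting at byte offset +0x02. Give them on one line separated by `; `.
+0x02: 40 e7 ⇒ word 0xe740 (little)
  top 5b → 0x1c → move [RR]
  [10:8] rd=7 = $7
  [7:5] rs=2 = $2
+0x04: e0 d2 ⇒ word 0xd2e0 (little)
  top 5b → 0x1a → band [RR]
  [10:8] rd=2 = $2
  [7:5] rs=7 = $7

move $2, $7; band $7, $2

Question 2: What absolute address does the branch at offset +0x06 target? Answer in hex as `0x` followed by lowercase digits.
0x8926

+0x06: fe b7 ⇒ word 0xb7fe (little)
  top 5b → 0x16 → beq [J]
  imm: (w>>0)&0x7ff=0x7fe (s11→-2) → #-2
  target = base 0x8920 + off 0x06 + 2 + imm -2 = 0x8926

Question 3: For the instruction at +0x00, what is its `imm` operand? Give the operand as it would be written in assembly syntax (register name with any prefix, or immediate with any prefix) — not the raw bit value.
off 0x00: read 58 fd as little → 0xfd58
  opcode bits[15:11]=0x1f: ldi/RI
  rd: (w>>8)&0x7=0x5 → $5
  imm: (w>>0)&0xff=0x58 → #88

#88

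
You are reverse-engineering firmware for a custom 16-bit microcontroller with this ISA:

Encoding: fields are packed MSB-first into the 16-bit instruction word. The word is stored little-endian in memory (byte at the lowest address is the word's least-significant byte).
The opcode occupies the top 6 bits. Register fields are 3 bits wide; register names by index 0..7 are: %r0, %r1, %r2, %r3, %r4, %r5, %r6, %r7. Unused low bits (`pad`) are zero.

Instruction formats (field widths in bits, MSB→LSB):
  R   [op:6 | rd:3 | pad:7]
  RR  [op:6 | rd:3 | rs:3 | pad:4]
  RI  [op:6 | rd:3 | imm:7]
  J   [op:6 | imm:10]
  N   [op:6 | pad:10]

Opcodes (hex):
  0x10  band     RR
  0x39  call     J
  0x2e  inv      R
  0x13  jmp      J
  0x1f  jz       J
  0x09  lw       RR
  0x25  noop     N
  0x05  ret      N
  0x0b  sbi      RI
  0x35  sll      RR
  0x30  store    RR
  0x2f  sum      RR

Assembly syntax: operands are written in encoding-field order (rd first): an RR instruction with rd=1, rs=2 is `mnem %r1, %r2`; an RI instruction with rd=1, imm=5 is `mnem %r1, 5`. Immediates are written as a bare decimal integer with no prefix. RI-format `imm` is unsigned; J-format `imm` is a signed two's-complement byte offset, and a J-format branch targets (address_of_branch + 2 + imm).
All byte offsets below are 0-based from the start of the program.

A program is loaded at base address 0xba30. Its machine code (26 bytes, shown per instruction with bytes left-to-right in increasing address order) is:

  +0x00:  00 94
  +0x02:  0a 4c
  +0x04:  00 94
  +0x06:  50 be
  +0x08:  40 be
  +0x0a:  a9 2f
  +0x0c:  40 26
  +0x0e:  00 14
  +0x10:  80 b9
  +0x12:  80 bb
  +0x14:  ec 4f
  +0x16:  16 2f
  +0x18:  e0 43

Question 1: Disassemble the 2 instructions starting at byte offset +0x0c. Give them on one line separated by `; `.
@+0c  little-endian(40 26) = 0x2640
  opcode bits[15:10]=0x9: lw/RR
  rd@[9:7]=0x4 ⇒ %r4
  rs@[6:4]=0x4 ⇒ %r4
@+0e  little-endian(00 14) = 0x1400
  opcode bits[15:10]=0x5: ret/N

lw %r4, %r4; ret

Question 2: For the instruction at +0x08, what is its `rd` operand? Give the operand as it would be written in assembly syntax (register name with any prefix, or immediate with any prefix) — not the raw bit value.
%r4

[08] 40 be → 0xbe40
  opcode bits[15:10]=0x2f: sum/RR
  rd@[9:7]=0x4 ⇒ %r4
  rs@[6:4]=0x4 ⇒ %r4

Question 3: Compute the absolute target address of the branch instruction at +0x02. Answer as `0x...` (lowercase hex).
[02] 0a 4c → 0x4c0a
  op=0x4c0a>>10=0x13 ⇒ jmp (J)
  [9:0] imm=10 = 10
  target = base 0xba30 + off 0x02 + 2 + imm 10 = 0xba3e

0xba3e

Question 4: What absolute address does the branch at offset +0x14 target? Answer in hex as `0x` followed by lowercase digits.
+0x14: ec 4f ⇒ word 0x4fec (little)
  opcode bits[15:10]=0x13: jmp/J
  [9:0] imm=1004 (s10→-20) = -20
  target = base 0xba30 + off 0x14 + 2 + imm -20 = 0xba32

0xba32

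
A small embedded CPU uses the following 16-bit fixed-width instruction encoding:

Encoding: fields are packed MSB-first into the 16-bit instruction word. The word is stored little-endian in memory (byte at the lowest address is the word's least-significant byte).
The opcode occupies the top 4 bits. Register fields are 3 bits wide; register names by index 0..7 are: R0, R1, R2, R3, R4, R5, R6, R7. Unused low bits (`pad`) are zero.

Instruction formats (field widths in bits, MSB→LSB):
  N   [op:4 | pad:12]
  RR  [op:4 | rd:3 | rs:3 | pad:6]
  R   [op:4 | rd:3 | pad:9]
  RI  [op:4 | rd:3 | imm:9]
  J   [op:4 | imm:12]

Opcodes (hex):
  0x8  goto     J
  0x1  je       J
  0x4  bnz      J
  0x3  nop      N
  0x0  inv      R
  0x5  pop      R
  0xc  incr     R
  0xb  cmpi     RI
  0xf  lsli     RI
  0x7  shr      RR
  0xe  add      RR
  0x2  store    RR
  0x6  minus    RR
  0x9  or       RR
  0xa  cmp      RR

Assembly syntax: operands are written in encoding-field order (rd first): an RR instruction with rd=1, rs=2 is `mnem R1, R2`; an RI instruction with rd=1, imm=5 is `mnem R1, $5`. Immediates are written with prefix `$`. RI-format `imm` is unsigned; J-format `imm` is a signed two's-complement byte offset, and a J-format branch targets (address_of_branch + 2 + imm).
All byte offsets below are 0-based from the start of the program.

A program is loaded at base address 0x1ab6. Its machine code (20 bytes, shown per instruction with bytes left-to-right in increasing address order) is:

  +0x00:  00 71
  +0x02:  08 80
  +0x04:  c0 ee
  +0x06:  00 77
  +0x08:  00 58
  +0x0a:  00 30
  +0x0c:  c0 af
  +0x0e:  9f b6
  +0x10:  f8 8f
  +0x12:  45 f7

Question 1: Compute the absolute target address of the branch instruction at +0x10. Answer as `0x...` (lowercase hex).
@+10  little-endian(f8 8f) = 0x8ff8
  opcode bits[15:12]=0x8: goto/J
  [11:0] imm=4088 (s12→-8) = $-8
  target = base 0x1ab6 + off 0x10 + 2 + imm -8 = 0x1ac0

0x1ac0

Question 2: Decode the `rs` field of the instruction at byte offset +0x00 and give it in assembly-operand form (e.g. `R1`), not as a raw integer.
[00] 00 71 → 0x7100
  top 4b → 0x7 → shr [RR]
  rd@[11:9]=0x0 ⇒ R0
  rs@[8:6]=0x4 ⇒ R4

R4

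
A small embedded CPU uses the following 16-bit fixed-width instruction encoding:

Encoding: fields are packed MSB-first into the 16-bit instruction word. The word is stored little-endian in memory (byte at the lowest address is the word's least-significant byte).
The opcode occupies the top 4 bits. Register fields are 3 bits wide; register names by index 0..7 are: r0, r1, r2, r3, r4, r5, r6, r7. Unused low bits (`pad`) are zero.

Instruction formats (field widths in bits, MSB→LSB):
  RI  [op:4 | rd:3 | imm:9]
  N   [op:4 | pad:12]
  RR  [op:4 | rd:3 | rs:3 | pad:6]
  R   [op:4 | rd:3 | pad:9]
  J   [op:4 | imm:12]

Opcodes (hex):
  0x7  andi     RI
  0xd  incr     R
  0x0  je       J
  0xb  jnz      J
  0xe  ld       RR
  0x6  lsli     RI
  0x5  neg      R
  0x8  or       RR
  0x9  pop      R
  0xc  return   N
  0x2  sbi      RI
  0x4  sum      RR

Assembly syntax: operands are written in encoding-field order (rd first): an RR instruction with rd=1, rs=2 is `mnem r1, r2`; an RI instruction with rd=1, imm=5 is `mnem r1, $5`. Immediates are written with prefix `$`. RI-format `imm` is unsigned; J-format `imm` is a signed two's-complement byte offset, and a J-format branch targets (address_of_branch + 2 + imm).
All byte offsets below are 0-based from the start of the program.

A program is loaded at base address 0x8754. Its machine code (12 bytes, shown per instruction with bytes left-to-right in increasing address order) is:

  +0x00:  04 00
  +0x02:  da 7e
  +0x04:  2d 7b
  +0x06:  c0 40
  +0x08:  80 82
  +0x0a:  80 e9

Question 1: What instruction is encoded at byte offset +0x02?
+0x02: da 7e ⇒ word 0x7eda (little)
  opcode bits[15:12]=0x7: andi/RI
  rd@[11:9]=0x7 ⇒ r7
  imm@[8:0]=0xda ⇒ $218

andi r7, $218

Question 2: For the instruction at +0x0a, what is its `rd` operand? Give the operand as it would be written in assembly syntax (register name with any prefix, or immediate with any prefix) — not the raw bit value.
@+0a  little-endian(80 e9) = 0xe980
  opcode bits[15:12]=0xe: ld/RR
  rd: (w>>9)&0x7=0x4 → r4
  rs: (w>>6)&0x7=0x6 → r6

r4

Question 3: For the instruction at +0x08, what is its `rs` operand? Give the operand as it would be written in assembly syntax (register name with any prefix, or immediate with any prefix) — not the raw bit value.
@+08  little-endian(80 82) = 0x8280
  opcode bits[15:12]=0x8: or/RR
  rd@[11:9]=0x1 ⇒ r1
  rs@[8:6]=0x2 ⇒ r2

r2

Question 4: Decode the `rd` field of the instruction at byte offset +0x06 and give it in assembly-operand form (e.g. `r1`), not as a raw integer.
@+06  little-endian(c0 40) = 0x40c0
  opcode bits[15:12]=0x4: sum/RR
  rd@[11:9]=0x0 ⇒ r0
  rs@[8:6]=0x3 ⇒ r3

r0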